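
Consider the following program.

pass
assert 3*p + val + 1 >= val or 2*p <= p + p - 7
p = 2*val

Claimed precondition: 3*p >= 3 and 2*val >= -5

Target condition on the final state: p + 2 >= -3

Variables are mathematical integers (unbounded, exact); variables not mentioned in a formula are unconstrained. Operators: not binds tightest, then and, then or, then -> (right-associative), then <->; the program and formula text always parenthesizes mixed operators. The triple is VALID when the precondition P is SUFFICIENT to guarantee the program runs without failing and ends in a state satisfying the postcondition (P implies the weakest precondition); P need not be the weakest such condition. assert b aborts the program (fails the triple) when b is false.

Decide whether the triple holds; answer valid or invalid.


Working backward. After the program, the postcondition p + 2 >= -3 must hold; in canonical form it is p >= -5.
Before p := 2*val: 2*val >= -5
Before assert 3*p + val + 1 >= val or 2*p <= p + p - 7: 3*p >= -1 and 2*val >= -5
Before skip: 3*p >= -1 and 2*val >= -5
The weakest precondition is 3*p >= -1 and 2*val >= -5.
Check whether 3*p >= 3 and 2*val >= -5 implies it.
Every state satisfying the precondition satisfies the weakest precondition: the implication holds.
Answer: valid


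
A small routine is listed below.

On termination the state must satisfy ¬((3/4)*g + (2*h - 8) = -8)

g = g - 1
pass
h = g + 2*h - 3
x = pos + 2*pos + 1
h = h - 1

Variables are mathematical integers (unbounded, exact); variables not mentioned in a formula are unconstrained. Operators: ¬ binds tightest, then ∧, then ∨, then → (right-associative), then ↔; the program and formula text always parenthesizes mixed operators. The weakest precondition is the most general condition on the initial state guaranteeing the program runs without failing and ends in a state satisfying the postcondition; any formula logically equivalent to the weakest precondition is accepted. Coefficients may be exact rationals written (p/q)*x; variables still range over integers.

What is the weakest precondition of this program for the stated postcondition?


Working backward. After the program, the postcondition ¬((3/4)*g + (2*h - 8) = -8) must hold; in canonical form it is ¬((3/4)*g + 2*h = 0).
Before h := h - 1: ¬((3/4)*g + 2*h = 2)
Before x := pos + 2*pos + 1: ¬((3/4)*g + 2*h = 2)
Before h := g + 2*h - 3: ¬((11/4)*g + 4*h = 8)
Before skip: ¬((11/4)*g + 4*h = 8)
Before g := g - 1: ¬((11/4)*g + 4*h = 43/4)
Answer: WP = ¬((11/4)*g + 4*h = 43/4)


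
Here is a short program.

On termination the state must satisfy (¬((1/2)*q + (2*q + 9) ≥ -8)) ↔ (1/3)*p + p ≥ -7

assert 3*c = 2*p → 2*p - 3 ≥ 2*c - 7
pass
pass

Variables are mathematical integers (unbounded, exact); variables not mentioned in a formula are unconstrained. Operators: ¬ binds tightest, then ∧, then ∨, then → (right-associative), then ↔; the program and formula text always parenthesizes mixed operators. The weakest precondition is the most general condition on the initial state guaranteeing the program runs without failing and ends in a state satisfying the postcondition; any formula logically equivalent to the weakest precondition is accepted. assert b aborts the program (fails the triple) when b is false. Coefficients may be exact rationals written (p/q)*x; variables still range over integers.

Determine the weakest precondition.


Working backward. After the program, the postcondition (¬((1/2)*q + (2*q + 9) ≥ -8)) ↔ (1/3)*p + p ≥ -7 must hold; in canonical form it is (¬((5/2)*q ≥ -17)) ↔ (4/3)*p ≥ -7.
Before skip: (¬((5/2)*q ≥ -17)) ↔ (4/3)*p ≥ -7
Before skip: (¬((5/2)*q ≥ -17)) ↔ (4/3)*p ≥ -7
Before assert 3*c = 2*p → 2*p - 3 ≥ 2*c - 7: (3*c = 2*p → 2*p ≥ 2*c - 4) ∧ ((¬((5/2)*q ≥ -17)) ↔ (4/3)*p ≥ -7)
Answer: WP = (3*c = 2*p → 2*p ≥ 2*c - 4) ∧ ((¬((5/2)*q ≥ -17)) ↔ (4/3)*p ≥ -7)


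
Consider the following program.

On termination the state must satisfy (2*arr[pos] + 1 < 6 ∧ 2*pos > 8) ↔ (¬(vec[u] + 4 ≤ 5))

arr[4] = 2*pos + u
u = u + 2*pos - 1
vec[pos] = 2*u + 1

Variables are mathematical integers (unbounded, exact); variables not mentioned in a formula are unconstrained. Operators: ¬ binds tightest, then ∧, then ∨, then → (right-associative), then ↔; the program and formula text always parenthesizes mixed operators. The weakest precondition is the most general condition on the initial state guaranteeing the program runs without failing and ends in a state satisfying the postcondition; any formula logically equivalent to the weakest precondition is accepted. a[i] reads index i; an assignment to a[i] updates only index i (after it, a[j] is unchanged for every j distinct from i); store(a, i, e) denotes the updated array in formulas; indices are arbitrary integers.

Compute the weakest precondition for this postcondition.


Working backward. After the program, the postcondition (2*arr[pos] + 1 < 6 ∧ 2*pos > 8) ↔ (¬(vec[u] + 4 ≤ 5)) must hold; in canonical form it is (2*arr[pos] < 5 ∧ 2*pos > 8) ↔ (¬(vec[u] ≤ 1)).
Before vec[pos] := 2*u + 1: (2*arr[pos] < 5 ∧ 2*pos > 8) ↔ (¬(store(vec, pos, 2*u + 1)[u] ≤ 1))
Before u := u + 2*pos - 1: (2*arr[pos] < 5 ∧ 2*pos > 8) ↔ (¬(store(vec, pos, 4*pos + 2*u - 1)[2*pos + u - 1] ≤ 1))
Before arr[4] := 2*pos + u: (2*store(arr, 4, 2*pos + u)[pos] < 5 ∧ 2*pos > 8) ↔ (¬(store(vec, pos, 4*pos + 2*u - 1)[2*pos + u - 1] ≤ 1))
Answer: WP = (2*store(arr, 4, 2*pos + u)[pos] < 5 ∧ 2*pos > 8) ↔ (¬(store(vec, pos, 4*pos + 2*u - 1)[2*pos + u - 1] ≤ 1))


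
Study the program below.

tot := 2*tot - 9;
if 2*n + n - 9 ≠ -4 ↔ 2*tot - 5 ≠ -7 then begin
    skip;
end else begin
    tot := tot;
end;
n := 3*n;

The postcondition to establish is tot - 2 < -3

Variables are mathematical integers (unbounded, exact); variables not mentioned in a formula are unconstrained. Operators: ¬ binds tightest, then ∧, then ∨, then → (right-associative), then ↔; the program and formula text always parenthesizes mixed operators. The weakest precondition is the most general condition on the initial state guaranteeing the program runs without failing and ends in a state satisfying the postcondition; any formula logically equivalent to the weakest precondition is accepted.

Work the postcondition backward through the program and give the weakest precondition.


Working backward. After the program, the postcondition tot - 2 < -3 must hold; in canonical form it is tot < -1.
Before n := 3*n: tot < -1
Then branch requires tot < -1; else branch requires tot < -1.
Before the if: ((3*n ≠ 5 ↔ 2*tot ≠ -2) → tot < -1) ∧ ((¬(3*n ≠ 5 ↔ 2*tot ≠ -2)) → tot < -1)
Before tot := 2*tot - 9: ((3*n ≠ 5 ↔ 4*tot ≠ 16) → 2*tot < 8) ∧ ((¬(3*n ≠ 5 ↔ 4*tot ≠ 16)) → 2*tot < 8)
Answer: WP = ((3*n ≠ 5 ↔ 4*tot ≠ 16) → 2*tot < 8) ∧ ((¬(3*n ≠ 5 ↔ 4*tot ≠ 16)) → 2*tot < 8)


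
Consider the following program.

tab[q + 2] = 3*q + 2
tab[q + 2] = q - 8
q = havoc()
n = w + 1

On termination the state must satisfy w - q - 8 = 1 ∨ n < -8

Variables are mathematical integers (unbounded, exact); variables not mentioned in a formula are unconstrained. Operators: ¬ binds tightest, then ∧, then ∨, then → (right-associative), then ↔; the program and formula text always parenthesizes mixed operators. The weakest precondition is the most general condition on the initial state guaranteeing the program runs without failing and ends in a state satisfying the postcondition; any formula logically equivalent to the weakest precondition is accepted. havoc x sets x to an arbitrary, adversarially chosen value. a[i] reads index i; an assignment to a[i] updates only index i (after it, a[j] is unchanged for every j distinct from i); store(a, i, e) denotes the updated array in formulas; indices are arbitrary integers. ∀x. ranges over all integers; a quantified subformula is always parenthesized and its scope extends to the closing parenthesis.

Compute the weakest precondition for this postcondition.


Working backward. After the program, the postcondition w - q - 8 = 1 ∨ n < -8 must hold; in canonical form it is w = q + 9 ∨ n < -8.
Before n := w + 1: w = q + 9 ∨ w < -9
Before havoc q: ∀q_1. (w = q_1 + 9 ∨ w < -9)
Before tab[q + 2] := q - 8: ∀q_1. (w = q_1 + 9 ∨ w < -9)
Before tab[q + 2] := 3*q + 2: ∀q_1. (w = q_1 + 9 ∨ w < -9)
Answer: WP = ∀q_1. (w = q_1 + 9 ∨ w < -9)


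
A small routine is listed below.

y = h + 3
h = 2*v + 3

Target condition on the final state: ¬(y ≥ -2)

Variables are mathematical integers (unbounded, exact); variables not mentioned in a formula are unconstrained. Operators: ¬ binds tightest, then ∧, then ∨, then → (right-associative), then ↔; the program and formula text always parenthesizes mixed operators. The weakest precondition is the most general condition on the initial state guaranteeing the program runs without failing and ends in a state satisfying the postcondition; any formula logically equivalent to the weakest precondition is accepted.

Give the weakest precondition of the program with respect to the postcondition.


Working backward. After the program, ¬(y ≥ -2) must hold.
Before h := 2*v + 3: ¬(y ≥ -2)
Before y := h + 3: ¬(h ≥ -5)
Answer: WP = ¬(h ≥ -5)


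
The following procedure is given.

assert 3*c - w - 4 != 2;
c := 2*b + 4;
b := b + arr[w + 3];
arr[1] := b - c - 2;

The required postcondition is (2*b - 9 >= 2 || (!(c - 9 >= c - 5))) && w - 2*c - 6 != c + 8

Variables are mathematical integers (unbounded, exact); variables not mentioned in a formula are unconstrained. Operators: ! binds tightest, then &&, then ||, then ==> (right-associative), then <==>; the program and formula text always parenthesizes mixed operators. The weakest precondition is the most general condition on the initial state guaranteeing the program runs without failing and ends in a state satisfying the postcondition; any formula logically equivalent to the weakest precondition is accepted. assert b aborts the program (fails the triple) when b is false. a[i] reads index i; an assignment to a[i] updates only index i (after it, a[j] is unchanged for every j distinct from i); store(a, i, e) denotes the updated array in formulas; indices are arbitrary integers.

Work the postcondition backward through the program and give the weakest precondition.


Working backward. After the program, the postcondition (2*b - 9 >= 2 || (!(c - 9 >= c - 5))) && w - 2*c - 6 != c + 8 must hold; in canonical form it is w != 3*c + 14.
Before arr[1] := b - c - 2: w != 3*c + 14
Before b := b + arr[w + 3]: w != 3*c + 14
Before c := 2*b + 4: w != 6*b + 26
Before assert 3*c - w - 4 != 2: 3*c != w + 6 && w != 6*b + 26
Answer: WP = 3*c != w + 6 && w != 6*b + 26


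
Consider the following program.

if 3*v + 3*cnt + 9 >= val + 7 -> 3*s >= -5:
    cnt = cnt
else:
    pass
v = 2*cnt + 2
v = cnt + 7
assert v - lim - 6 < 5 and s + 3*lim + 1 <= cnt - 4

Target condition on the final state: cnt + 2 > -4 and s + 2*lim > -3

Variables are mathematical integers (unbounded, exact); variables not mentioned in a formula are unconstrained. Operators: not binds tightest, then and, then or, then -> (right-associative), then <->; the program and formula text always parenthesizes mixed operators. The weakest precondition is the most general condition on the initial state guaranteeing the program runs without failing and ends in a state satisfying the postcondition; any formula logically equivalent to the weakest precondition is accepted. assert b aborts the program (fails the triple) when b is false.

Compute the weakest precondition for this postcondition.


Working backward. After the program, the postcondition cnt + 2 > -4 and s + 2*lim > -3 must hold; in canonical form it is cnt > -6 and 2*lim + s > -3.
Before assert v - lim - 6 < 5 and s + 3*lim + 1 <= cnt - 4: v < lim + 11 and 3*lim + s <= cnt - 5 and cnt > -6 and 2*lim + s > -3
Before v := cnt + 7: cnt < lim + 4 and 3*lim + s <= cnt - 5 and cnt > -6 and 2*lim + s > -3
Before v := 2*cnt + 2: cnt < lim + 4 and 3*lim + s <= cnt - 5 and cnt > -6 and 2*lim + s > -3
Then branch requires cnt < lim + 4 and 3*lim + s <= cnt - 5 and cnt > -6 and 2*lim + s > -3; else branch requires cnt < lim + 4 and 3*lim + s <= cnt - 5 and cnt > -6 and 2*lim + s > -3.
Before the if: ((3*cnt + 3*v >= val - 2 -> 3*s >= -5) -> (cnt < lim + 4 and 3*lim + s <= cnt - 5 and cnt > -6 and 2*lim + s > -3)) and ((not (3*cnt + 3*v >= val - 2 -> 3*s >= -5)) -> (cnt < lim + 4 and 3*lim + s <= cnt - 5 and cnt > -6 and 2*lim + s > -3))
Answer: WP = ((3*cnt + 3*v >= val - 2 -> 3*s >= -5) -> (cnt < lim + 4 and 3*lim + s <= cnt - 5 and cnt > -6 and 2*lim + s > -3)) and ((not (3*cnt + 3*v >= val - 2 -> 3*s >= -5)) -> (cnt < lim + 4 and 3*lim + s <= cnt - 5 and cnt > -6 and 2*lim + s > -3))


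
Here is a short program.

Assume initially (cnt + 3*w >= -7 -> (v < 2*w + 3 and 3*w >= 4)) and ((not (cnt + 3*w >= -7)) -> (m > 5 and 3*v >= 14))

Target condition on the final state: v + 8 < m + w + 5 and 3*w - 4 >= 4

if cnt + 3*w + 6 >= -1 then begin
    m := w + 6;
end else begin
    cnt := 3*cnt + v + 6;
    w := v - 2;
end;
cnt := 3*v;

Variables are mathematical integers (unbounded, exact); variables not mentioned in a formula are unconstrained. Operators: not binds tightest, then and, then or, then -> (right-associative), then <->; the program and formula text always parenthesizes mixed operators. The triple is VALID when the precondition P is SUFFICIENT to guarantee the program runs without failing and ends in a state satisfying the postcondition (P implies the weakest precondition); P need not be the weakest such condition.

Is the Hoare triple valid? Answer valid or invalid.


Working backward. After the program, the postcondition v + 8 < m + w + 5 and 3*w - 4 >= 4 must hold; in canonical form it is v < m + w - 3 and 3*w >= 8.
Before cnt := 3*v: v < m + w - 3 and 3*w >= 8
Then branch requires v < 2*w + 3 and 3*w >= 8; else branch requires m > 5 and 3*v >= 14.
Before the if: (cnt + 3*w >= -7 -> (v < 2*w + 3 and 3*w >= 8)) and ((not (cnt + 3*w >= -7)) -> (m > 5 and 3*v >= 14))
The weakest precondition is (cnt + 3*w >= -7 -> (v < 2*w + 3 and 3*w >= 8)) and ((not (cnt + 3*w >= -7)) -> (m > 5 and 3*v >= 14)).
Check whether (cnt + 3*w >= -7 -> (v < 2*w + 3 and 3*w >= 4)) and ((not (cnt + 3*w >= -7)) -> (m > 5 and 3*v >= 14)) implies it.
Countermodel: at the initial state cnt = -13, m = 0, v = 6, w = 2, the precondition holds but the weakest precondition fails.
Answer: invalid


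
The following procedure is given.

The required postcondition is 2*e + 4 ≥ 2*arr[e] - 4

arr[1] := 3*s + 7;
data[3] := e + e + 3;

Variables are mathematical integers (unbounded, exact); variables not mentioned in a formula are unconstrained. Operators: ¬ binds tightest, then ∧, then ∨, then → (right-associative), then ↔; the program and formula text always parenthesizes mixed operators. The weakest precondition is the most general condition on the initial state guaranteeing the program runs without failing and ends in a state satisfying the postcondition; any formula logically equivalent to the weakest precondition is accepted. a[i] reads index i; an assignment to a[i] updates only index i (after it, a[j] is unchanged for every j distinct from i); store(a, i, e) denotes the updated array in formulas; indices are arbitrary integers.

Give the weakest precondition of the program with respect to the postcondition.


Working backward. After the program, the postcondition 2*e + 4 ≥ 2*arr[e] - 4 must hold; in canonical form it is 2*e ≥ 2*arr[e] - 8.
Before data[3] := e + e + 3: 2*e ≥ 2*arr[e] - 8
Before arr[1] := 3*s + 7: 2*e ≥ 2*store(arr, 1, 3*s + 7)[e] - 8
Answer: WP = 2*e ≥ 2*store(arr, 1, 3*s + 7)[e] - 8


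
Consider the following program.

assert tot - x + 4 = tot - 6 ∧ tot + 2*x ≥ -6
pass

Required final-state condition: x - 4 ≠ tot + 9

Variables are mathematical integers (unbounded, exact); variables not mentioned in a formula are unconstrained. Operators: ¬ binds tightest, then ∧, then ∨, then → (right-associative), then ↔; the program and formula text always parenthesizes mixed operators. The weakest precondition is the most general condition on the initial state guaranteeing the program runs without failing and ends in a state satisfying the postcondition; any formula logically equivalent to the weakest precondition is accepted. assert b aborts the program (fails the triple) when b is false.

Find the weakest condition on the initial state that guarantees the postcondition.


Working backward. After the program, the postcondition x - 4 ≠ tot + 9 must hold; in canonical form it is x ≠ tot + 13.
Before skip: x ≠ tot + 13
Before assert tot - x + 4 = tot - 6 ∧ tot + 2*x ≥ -6: x = 10 ∧ tot + 2*x ≥ -6 ∧ x ≠ tot + 13
Answer: WP = x = 10 ∧ tot + 2*x ≥ -6 ∧ x ≠ tot + 13


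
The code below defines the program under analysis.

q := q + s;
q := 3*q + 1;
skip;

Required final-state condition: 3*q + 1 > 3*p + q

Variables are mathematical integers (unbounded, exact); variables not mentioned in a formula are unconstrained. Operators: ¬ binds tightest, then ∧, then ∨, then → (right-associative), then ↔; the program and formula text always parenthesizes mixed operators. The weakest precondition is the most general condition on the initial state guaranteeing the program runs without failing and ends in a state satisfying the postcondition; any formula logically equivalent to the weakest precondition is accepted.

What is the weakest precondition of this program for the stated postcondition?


Working backward. After the program, the postcondition 3*q + 1 > 3*p + q must hold; in canonical form it is 2*q > 3*p - 1.
Before skip: 2*q > 3*p - 1
Before q := 3*q + 1: 6*q > 3*p - 3
Before q := q + s: 6*q + 6*s > 3*p - 3
Answer: WP = 6*q + 6*s > 3*p - 3


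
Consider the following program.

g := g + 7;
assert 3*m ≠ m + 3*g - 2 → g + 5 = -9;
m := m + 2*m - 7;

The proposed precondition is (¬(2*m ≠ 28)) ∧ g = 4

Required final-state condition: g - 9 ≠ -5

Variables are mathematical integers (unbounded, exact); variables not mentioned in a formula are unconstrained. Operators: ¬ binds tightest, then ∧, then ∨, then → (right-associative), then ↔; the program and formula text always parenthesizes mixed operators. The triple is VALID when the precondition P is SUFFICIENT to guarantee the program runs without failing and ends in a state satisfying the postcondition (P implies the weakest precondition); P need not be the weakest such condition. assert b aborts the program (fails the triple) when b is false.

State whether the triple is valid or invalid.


Working backward. After the program, the postcondition g - 9 ≠ -5 must hold; in canonical form it is g ≠ 4.
Before m := m + 2*m - 7: g ≠ 4
Before assert 3*m ≠ m + 3*g - 2 → g + 5 = -9: (2*m ≠ 3*g - 2 → g = -14) ∧ g ≠ 4
Before g := g + 7: (2*m ≠ 3*g + 19 → g = -21) ∧ g ≠ -3
The weakest precondition is (2*m ≠ 3*g + 19 → g = -21) ∧ g ≠ -3.
Check whether (¬(2*m ≠ 28)) ∧ g = 4 implies it.
Countermodel: at the initial state g = 4, m = 14, the precondition holds but the weakest precondition fails.
Answer: invalid


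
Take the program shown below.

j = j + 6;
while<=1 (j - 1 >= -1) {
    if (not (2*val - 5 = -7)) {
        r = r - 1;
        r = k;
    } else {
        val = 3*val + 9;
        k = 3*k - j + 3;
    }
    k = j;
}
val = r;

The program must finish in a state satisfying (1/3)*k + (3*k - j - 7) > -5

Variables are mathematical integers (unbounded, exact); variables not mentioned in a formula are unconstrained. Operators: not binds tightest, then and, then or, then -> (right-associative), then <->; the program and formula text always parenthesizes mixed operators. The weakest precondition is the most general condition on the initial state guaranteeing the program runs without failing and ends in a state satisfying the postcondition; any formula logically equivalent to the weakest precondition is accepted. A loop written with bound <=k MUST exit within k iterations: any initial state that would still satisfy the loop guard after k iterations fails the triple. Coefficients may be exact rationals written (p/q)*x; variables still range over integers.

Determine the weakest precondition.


Working backward. After the program, the postcondition (1/3)*k + (3*k - j - 7) > -5 must hold; in canonical form it is (10/3)*k > j + 2.
Before val := r: (10/3)*k > j + 2
Before the loop (bound <=1), unroll the exhaustion recursion (WP_0 = exit-now case; WP_j = one more guarded iteration, up to j = 1):
  WP_0: (not (j >= 0)) and (10/3)*k > j + 2
  WP_1: (j >= 0 -> (((not (2*val = -2)) -> ((not (j >= 0)) and (7/3)*j > 2)) and (2*val = -2 -> ((not (j >= 0)) and (7/3)*j > 2)))) and ((not (j >= 0)) -> (10/3)*k > j + 2)
So before the loop: (j >= 0 -> (((not (2*val = -2)) -> ((not (j >= 0)) and (7/3)*j > 2)) and (2*val = -2 -> ((not (j >= 0)) and (7/3)*j > 2)))) and ((not (j >= 0)) -> (10/3)*k > j + 2)
Before j := j + 6: (j >= -6 -> (((not (2*val = -2)) -> ((not (j >= -6)) and (7/3)*j > -12)) and (2*val = -2 -> ((not (j >= -6)) and (7/3)*j > -12)))) and ((not (j >= -6)) -> (10/3)*k > j + 8)
Answer: WP = (j >= -6 -> (((not (2*val = -2)) -> ((not (j >= -6)) and (7/3)*j > -12)) and (2*val = -2 -> ((not (j >= -6)) and (7/3)*j > -12)))) and ((not (j >= -6)) -> (10/3)*k > j + 8)


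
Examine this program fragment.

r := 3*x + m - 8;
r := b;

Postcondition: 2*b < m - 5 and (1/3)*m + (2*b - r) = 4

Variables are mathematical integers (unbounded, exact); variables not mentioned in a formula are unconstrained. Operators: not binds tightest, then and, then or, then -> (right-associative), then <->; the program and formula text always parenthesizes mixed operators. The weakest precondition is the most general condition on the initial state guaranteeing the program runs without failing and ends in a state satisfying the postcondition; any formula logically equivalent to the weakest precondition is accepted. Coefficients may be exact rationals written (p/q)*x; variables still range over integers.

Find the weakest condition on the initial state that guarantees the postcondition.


Working backward. After the program, the postcondition 2*b < m - 5 and (1/3)*m + (2*b - r) = 4 must hold; in canonical form it is 2*b < m - 5 and 2*b + (1/3)*m = r + 4.
Before r := b: 2*b < m - 5 and b + (1/3)*m = 4
Before r := 3*x + m - 8: 2*b < m - 5 and b + (1/3)*m = 4
Answer: WP = 2*b < m - 5 and b + (1/3)*m = 4


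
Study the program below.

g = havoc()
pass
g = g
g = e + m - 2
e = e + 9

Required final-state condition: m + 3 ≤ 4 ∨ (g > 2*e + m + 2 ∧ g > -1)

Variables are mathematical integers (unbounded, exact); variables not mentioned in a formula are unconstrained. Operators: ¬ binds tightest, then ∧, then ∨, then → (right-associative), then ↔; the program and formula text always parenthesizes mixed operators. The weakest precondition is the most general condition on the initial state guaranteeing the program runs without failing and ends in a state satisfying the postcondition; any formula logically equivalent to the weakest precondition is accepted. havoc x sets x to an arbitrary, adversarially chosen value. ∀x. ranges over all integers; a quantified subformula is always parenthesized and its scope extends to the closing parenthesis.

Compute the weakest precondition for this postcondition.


Working backward. After the program, the postcondition m + 3 ≤ 4 ∨ (g > 2*e + m + 2 ∧ g > -1) must hold; in canonical form it is m ≤ 1 ∨ (g > 2*e + m + 2 ∧ g > -1).
Before e := e + 9: m ≤ 1 ∨ (g > 2*e + m + 20 ∧ g > -1)
Before g := e + m - 2: m ≤ 1 ∨ (e < -22 ∧ e + m > 1)
Before g := g: m ≤ 1 ∨ (e < -22 ∧ e + m > 1)
Before skip: m ≤ 1 ∨ (e < -22 ∧ e + m > 1)
Before havoc g: m ≤ 1 ∨ (e < -22 ∧ e + m > 1)
Answer: WP = m ≤ 1 ∨ (e < -22 ∧ e + m > 1)


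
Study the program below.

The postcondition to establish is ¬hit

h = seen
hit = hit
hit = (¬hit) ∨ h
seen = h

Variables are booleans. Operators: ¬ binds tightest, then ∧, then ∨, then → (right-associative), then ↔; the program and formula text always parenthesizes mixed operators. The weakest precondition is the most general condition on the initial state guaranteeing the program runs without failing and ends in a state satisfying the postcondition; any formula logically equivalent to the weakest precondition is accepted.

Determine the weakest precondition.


Working backward. After the program, ¬hit must hold.
Before seen := h: ¬hit
Before hit := (¬hit) ∨ h: ¬((¬hit) ∨ h)
Before hit := hit: ¬((¬hit) ∨ h)
Before h := seen: ¬((¬hit) ∨ seen)
Answer: WP = ¬((¬hit) ∨ seen)


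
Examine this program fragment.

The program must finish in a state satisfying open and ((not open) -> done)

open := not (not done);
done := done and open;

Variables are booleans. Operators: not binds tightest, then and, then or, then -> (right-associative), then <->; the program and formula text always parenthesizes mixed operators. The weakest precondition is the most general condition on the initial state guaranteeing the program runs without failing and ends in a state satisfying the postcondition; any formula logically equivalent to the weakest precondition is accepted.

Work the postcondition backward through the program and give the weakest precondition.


Working backward. After the program, open and ((not open) -> done) must hold.
Before done := done and open: open and ((not open) -> (done and open))
Before open := not (not done): done and ((not done) -> done)
Answer: WP = done and ((not done) -> done)


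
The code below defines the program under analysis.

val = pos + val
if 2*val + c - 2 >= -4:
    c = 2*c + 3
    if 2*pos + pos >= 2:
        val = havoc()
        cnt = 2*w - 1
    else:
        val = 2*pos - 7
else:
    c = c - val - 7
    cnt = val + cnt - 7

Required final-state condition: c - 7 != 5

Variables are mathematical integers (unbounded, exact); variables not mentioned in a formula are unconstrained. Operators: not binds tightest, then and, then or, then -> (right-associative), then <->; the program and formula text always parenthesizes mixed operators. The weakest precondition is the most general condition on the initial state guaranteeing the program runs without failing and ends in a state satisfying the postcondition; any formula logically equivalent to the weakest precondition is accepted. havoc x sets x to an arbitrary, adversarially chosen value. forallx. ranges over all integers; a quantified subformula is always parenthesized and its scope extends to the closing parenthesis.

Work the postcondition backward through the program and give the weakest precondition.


Working backward. After the program, the postcondition c - 7 != 5 must hold; in canonical form it is c != 12.
Then branch requires (3*pos >= 2 -> 2*c != 9) and ((not (3*pos >= 2)) -> 2*c != 9); else branch requires c != val + 19.
Before the if: (c + 2*val >= -2 -> ((3*pos >= 2 -> 2*c != 9) and ((not (3*pos >= 2)) -> 2*c != 9))) and ((not (c + 2*val >= -2)) -> c != val + 19)
Before val := pos + val: (c + 2*pos + 2*val >= -2 -> ((3*pos >= 2 -> 2*c != 9) and ((not (3*pos >= 2)) -> 2*c != 9))) and ((not (c + 2*pos + 2*val >= -2)) -> c != pos + val + 19)
Answer: WP = (c + 2*pos + 2*val >= -2 -> ((3*pos >= 2 -> 2*c != 9) and ((not (3*pos >= 2)) -> 2*c != 9))) and ((not (c + 2*pos + 2*val >= -2)) -> c != pos + val + 19)


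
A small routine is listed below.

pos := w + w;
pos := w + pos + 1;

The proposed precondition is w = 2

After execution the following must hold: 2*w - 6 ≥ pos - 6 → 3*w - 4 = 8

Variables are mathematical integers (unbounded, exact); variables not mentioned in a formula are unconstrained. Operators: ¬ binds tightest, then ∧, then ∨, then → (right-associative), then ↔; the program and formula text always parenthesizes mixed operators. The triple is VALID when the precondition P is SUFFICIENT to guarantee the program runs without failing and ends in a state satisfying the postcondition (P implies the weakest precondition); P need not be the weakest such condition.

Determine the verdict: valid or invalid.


Working backward. After the program, the postcondition 2*w - 6 ≥ pos - 6 → 3*w - 4 = 8 must hold; in canonical form it is 2*w ≥ pos → 3*w = 12.
Before pos := w + pos + 1: w ≥ pos + 1 → 3*w = 12
Before pos := w + w: w ≤ -1 → 3*w = 12
The weakest precondition is w ≤ -1 → 3*w = 12.
Check whether w = 2 implies it.
Every state satisfying the precondition satisfies the weakest precondition: the implication holds.
Answer: valid


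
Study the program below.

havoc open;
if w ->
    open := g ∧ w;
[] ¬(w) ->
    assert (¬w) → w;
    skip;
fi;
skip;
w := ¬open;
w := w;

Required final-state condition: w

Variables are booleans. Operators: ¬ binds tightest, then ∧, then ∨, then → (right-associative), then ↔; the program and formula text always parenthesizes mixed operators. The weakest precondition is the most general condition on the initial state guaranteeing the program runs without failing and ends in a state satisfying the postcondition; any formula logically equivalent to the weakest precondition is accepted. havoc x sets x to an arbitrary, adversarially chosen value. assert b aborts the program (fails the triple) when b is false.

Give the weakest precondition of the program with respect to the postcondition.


Working backward. After the program, w must hold.
Before w := w: w
Before w := ¬open: ¬open
Before skip: ¬open
Then branch requires ¬(g ∧ w); else branch requires ((¬w) → w) ∧ (¬open).
Before the if: (w → (¬(g ∧ w))) ∧ ((¬w) → (((¬w) → w) ∧ (¬open)))
Before havoc open: (w → (¬(g ∧ w))) ∧ w ∧ ((¬w) → ((¬w) → w))
Answer: WP = (w → (¬(g ∧ w))) ∧ w ∧ ((¬w) → ((¬w) → w))


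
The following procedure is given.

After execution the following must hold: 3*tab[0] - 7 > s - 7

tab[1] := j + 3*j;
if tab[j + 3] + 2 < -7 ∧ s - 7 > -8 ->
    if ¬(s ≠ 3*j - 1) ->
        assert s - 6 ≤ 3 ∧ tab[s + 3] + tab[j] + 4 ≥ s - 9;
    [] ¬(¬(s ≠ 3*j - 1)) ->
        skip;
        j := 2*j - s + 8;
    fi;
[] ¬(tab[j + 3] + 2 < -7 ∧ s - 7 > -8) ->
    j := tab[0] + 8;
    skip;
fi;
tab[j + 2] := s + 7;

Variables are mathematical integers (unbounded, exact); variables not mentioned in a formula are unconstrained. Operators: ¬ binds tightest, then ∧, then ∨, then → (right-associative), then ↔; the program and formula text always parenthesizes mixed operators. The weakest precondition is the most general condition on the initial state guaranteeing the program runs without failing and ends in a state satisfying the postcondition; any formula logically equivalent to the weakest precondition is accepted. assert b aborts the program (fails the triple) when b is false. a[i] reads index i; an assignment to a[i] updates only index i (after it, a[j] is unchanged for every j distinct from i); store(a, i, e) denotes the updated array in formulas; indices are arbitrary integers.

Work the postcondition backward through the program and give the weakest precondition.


Working backward. After the program, the postcondition 3*tab[0] - 7 > s - 7 must hold; in canonical form it is 3*tab[0] > s.
Before tab[j + 2] := s + 7: 3*store(tab, j + 2, s + 7)[0] > s
Then branch requires ((¬(s ≠ 3*j - 1)) → (s ≤ 9 ∧ tab[s + 3] + tab[j] ≥ s - 13 ∧ 3*store(tab, j + 2, s + 7)[0] > s)) ∧ (s ≠ 3*j - 1 → 3*store(tab, 2*j - s + 10, s + 7)[0] > s); else branch requires 3*store(tab, tab[0] + 10, s + 7)[0] > s.
Before the if: ((tab[j + 3] < -9 ∧ s > -1) → (((¬(s ≠ 3*j - 1)) → (s ≤ 9 ∧ tab[s + 3] + tab[j] ≥ s - 13 ∧ 3*store(tab, j + 2, s + 7)[0] > s)) ∧ (s ≠ 3*j - 1 → 3*store(tab, 2*j - s + 10, s + 7)[0] > s))) ∧ ((¬(tab[j + 3] < -9 ∧ s > -1)) → 3*store(tab, tab[0] + 10, s + 7)[0] > s)
Before tab[1] := j + 3*j: ((store(tab, 1, 4*j)[j + 3] < -9 ∧ s > -1) → (((¬(s ≠ 3*j - 1)) → (s ≤ 9 ∧ store(tab, 1, 4*j)[s + 3] + store(tab, 1, 4*j)[j] ≥ s - 13 ∧ 3*store(store(tab, 1, 4*j), j + 2, s + 7)[0] > s)) ∧ (s ≠ 3*j - 1 → 3*store(store(tab, 1, 4*j), 2*j - s + 10, s + 7)[0] > s))) ∧ ((¬(store(tab, 1, 4*j)[j + 3] < -9 ∧ s > -1)) → 3*store(store(tab, 1, 4*j), tab[0] + 10, s + 7)[0] > s)
Answer: WP = ((store(tab, 1, 4*j)[j + 3] < -9 ∧ s > -1) → (((¬(s ≠ 3*j - 1)) → (s ≤ 9 ∧ store(tab, 1, 4*j)[s + 3] + store(tab, 1, 4*j)[j] ≥ s - 13 ∧ 3*store(store(tab, 1, 4*j), j + 2, s + 7)[0] > s)) ∧ (s ≠ 3*j - 1 → 3*store(store(tab, 1, 4*j), 2*j - s + 10, s + 7)[0] > s))) ∧ ((¬(store(tab, 1, 4*j)[j + 3] < -9 ∧ s > -1)) → 3*store(store(tab, 1, 4*j), tab[0] + 10, s + 7)[0] > s)


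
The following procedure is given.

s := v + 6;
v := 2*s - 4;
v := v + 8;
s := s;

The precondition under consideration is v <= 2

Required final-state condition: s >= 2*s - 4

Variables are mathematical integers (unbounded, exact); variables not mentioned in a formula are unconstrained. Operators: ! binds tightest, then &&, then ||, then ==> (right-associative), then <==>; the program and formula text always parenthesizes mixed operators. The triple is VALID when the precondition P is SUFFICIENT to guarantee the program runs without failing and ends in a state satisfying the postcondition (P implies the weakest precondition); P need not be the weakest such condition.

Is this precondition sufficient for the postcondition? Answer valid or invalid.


Working backward. After the program, the postcondition s >= 2*s - 4 must hold; in canonical form it is s <= 4.
Before s := s: s <= 4
Before v := v + 8: s <= 4
Before v := 2*s - 4: s <= 4
Before s := v + 6: v <= -2
The weakest precondition is v <= -2.
Check whether v <= 2 implies it.
Countermodel: at the initial state v = -1, the precondition holds but the weakest precondition fails.
Answer: invalid


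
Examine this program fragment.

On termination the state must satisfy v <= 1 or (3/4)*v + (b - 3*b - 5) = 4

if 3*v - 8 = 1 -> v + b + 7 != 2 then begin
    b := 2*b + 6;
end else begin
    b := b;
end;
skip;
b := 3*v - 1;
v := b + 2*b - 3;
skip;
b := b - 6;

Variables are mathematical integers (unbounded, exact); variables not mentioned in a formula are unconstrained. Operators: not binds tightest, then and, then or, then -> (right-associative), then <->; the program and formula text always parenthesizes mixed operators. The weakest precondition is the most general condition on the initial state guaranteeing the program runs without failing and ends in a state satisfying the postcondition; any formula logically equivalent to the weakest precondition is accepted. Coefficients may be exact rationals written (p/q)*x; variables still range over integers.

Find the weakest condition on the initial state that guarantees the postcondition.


Working backward. After the program, the postcondition v <= 1 or (3/4)*v + (b - 3*b - 5) = 4 must hold; in canonical form it is v <= 1 or (3/4)*v = 2*b + 9.
Before b := b - 6: v <= 1 or (3/4)*v = 2*b - 3
Before skip: v <= 1 or (3/4)*v = 2*b - 3
Before v := b + 2*b - 3: 3*b <= 4 or (1/4)*b = -3/4
Before b := 3*v - 1: 9*v <= 7 or (3/4)*v = -1/2
Before skip: 9*v <= 7 or (3/4)*v = -1/2
Then branch requires 9*v <= 7 or (3/4)*v = -1/2; else branch requires 9*v <= 7 or (3/4)*v = -1/2.
Before the if: ((3*v = 9 -> b + v != -5) -> (9*v <= 7 or (3/4)*v = -1/2)) and ((not (3*v = 9 -> b + v != -5)) -> (9*v <= 7 or (3/4)*v = -1/2))
Answer: WP = ((3*v = 9 -> b + v != -5) -> (9*v <= 7 or (3/4)*v = -1/2)) and ((not (3*v = 9 -> b + v != -5)) -> (9*v <= 7 or (3/4)*v = -1/2))


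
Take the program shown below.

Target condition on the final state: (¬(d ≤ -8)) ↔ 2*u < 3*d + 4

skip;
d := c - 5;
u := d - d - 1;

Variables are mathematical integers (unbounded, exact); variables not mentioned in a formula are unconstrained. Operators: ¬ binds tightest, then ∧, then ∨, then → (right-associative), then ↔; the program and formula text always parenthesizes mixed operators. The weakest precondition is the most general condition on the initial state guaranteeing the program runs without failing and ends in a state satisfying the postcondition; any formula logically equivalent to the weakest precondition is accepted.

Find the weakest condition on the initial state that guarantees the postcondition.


Working backward. After the program, (¬(d ≤ -8)) ↔ 2*u < 3*d + 4 must hold.
Before u := d - d - 1: (¬(d ≤ -8)) ↔ 3*d > -6
Before d := c - 5: (¬(c ≤ -3)) ↔ 3*c > 9
Before skip: (¬(c ≤ -3)) ↔ 3*c > 9
Answer: WP = (¬(c ≤ -3)) ↔ 3*c > 9


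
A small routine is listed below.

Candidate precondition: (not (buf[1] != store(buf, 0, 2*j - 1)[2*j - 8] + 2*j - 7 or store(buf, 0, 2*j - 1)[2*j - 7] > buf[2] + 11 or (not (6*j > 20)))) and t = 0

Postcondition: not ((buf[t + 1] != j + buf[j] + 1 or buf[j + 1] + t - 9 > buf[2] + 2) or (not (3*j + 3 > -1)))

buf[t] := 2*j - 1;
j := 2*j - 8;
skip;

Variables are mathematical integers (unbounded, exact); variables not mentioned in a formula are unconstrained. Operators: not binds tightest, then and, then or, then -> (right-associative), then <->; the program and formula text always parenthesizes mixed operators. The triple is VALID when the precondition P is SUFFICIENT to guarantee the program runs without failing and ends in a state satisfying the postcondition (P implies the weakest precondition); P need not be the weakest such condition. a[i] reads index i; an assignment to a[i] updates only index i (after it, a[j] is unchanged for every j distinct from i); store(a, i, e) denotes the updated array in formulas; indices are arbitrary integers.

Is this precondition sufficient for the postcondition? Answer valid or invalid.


Working backward. After the program, the postcondition not ((buf[t + 1] != j + buf[j] + 1 or buf[j + 1] + t - 9 > buf[2] + 2) or (not (3*j + 3 > -1))) must hold; in canonical form it is not (buf[t + 1] != buf[j] + j + 1 or buf[j + 1] + t > buf[2] + 11 or (not (3*j > -4))).
Before skip: not (buf[t + 1] != buf[j] + j + 1 or buf[j + 1] + t > buf[2] + 11 or (not (3*j > -4)))
Before j := 2*j - 8: not (buf[t + 1] != buf[2*j - 8] + 2*j - 7 or buf[2*j - 7] + t > buf[2] + 11 or (not (6*j > 20)))
Before buf[t] := 2*j - 1: not (store(buf, t, 2*j - 1)[t + 1] != store(buf, t, 2*j - 1)[2*j - 8] + 2*j - 7 or store(buf, t, 2*j - 1)[2*j - 7] + t > store(buf, t, 2*j - 1)[2] + 11 or (not (6*j > 20)))
The weakest precondition is not (store(buf, t, 2*j - 1)[t + 1] != store(buf, t, 2*j - 1)[2*j - 8] + 2*j - 7 or store(buf, t, 2*j - 1)[2*j - 7] + t > store(buf, t, 2*j - 1)[2] + 11 or (not (6*j > 20))).
Check whether (not (buf[1] != store(buf, 0, 2*j - 1)[2*j - 8] + 2*j - 7 or store(buf, 0, 2*j - 1)[2*j - 7] > buf[2] + 11 or (not (6*j > 20)))) and t = 0 implies it.
Every state satisfying the precondition satisfies the weakest precondition: the implication holds.
Answer: valid


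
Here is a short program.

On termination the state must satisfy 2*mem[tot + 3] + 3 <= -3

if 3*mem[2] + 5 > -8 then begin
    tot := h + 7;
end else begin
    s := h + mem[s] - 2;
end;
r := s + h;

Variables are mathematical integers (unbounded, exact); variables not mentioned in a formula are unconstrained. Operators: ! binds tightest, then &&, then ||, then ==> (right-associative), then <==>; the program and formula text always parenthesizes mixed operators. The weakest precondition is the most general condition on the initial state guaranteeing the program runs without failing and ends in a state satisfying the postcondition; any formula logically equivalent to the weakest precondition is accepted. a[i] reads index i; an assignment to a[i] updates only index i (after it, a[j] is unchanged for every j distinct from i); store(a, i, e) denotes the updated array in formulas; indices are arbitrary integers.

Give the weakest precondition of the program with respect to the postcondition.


Working backward. After the program, the postcondition 2*mem[tot + 3] + 3 <= -3 must hold; in canonical form it is 2*mem[tot + 3] <= -6.
Before r := s + h: 2*mem[tot + 3] <= -6
Then branch requires 2*mem[h + 10] <= -6; else branch requires 2*mem[tot + 3] <= -6.
Before the if: (3*mem[2] > -13 ==> 2*mem[h + 10] <= -6) && ((!(3*mem[2] > -13)) ==> 2*mem[tot + 3] <= -6)
Answer: WP = (3*mem[2] > -13 ==> 2*mem[h + 10] <= -6) && ((!(3*mem[2] > -13)) ==> 2*mem[tot + 3] <= -6)
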